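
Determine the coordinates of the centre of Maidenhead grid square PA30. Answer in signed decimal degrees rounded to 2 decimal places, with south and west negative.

-89.50, 127.00

Field P=15, A=0: +15·20° lon, +0·10° lat → SW at lon 120°, lat -90°.
Square 3, 0: +3·2° lon, +0·1° lat → SW at lon 126°, lat -90°.
Cell spans 2° lon × 1° lat. Centre is SW corner plus half of each.
latitude -89.50, longitude 127.00.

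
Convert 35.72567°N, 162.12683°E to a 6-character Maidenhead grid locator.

RM15br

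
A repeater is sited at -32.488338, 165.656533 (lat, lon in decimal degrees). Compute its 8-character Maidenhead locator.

RF27tm82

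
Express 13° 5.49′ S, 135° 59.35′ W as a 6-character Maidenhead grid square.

CH26av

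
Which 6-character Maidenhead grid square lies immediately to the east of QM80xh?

Longitude subsquare x = 23; +1 → 24, wraps to 0 = a, carry into square.
Longitude square 8; +1 → 9.
The latitude characters are unchanged.

QM90ah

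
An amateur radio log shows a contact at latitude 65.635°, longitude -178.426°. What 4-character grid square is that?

AP05

Add 180° to longitude and 90° to latitude: 1.57, 155.63.
Field (20°×10°, letters A–R): lon ⌊1.57/20⌋ = 0 → A; lat ⌊155.63/10⌋ = 15 → P.
Square (2°×1°, digits 0–9): lon ⌊1.57/2⌋ = 0; lat ⌊5.63/1⌋ = 5.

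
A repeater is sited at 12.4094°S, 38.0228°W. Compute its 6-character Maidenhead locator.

HH07xo

Shift to the Maidenhead origin (180°W, 90°S): lon 141.9772, lat 77.5906.
Field: 141.9772/20 → 7 → H, 77.5906/10 → 7 → H; chars HH.
Square: 1.9772/2 → 0, 7.5906/1 → 7; chars 07.
Subsquare: 1.9772/0.0833333 → 23 → x, 0.5906/0.0416667 → 14 → o; chars xo.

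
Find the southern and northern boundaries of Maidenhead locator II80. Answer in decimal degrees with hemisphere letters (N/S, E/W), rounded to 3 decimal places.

10.000° S, 9.000° S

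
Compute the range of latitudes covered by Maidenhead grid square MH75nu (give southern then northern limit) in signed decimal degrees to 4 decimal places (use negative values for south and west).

Field M=12, H=7: +12·20° lon, +7·10° lat → SW at lon 60°, lat -20°.
Square 7, 5: +7·2° lon, +5·1° lat → SW at lon 74°, lat -15°.
Subsquare n=13, u=20: +13·0.0833333° lon, +20·0.0416667° lat → SW at lon 75.0833°, lat -14.1667°.
Cell spans 0.0833333° lon × 0.0416667° lat.
south -14.1667, north -14.1250.

-14.1667, -14.1250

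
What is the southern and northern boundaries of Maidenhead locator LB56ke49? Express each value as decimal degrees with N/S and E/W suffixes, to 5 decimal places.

73.79583° S, 73.79167° S

Field L=11, B=1: +11·20° lon, +1·10° lat → SW at lon 40°, lat -80°.
Square 5, 6: +5·2° lon, +6·1° lat → SW at lon 50°, lat -74°.
Subsquare k=10, e=4: +10·0.0833333° lon, +4·0.0416667° lat → SW at lon 50.8333°, lat -73.8333°.
Extended square 4, 9: +4·0.00833333° lon, +9·0.00416667° lat → SW at lon 50.8667°, lat -73.7958°.
Cell spans 0.00833333° lon × 0.00416667° lat.
south 73.79583° S, north 73.79167° S.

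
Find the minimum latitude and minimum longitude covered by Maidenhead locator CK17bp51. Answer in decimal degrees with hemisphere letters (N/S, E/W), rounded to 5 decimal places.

Field C=2, K=10: +2·20° lon, +10·10° lat → SW at lon -140°, lat 10°.
Square 1, 7: +1·2° lon, +7·1° lat → SW at lon -138°, lat 17°.
Subsquare b=1, p=15: +1·0.0833333° lon, +15·0.0416667° lat → SW at lon -137.917°, lat 17.625°.
Extended square 5, 1: +5·0.00833333° lon, +1·0.00416667° lat → SW at lon -137.875°, lat 17.6292°.
latitude 17.62917° N, longitude 137.87500° W.

17.62917° N, 137.87500° W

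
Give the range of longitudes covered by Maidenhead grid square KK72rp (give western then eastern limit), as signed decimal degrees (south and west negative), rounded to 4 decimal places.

35.4167, 35.5000

Field K=10, K=10: +10·20° lon, +10·10° lat → SW at lon 20°, lat 10°.
Square 7, 2: +7·2° lon, +2·1° lat → SW at lon 34°, lat 12°.
Subsquare r=17, p=15: +17·0.0833333° lon, +15·0.0416667° lat → SW at lon 35.4167°, lat 12.625°.
Cell spans 0.0833333° lon × 0.0416667° lat.
west 35.4167, east 35.5000.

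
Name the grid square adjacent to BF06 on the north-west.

AF97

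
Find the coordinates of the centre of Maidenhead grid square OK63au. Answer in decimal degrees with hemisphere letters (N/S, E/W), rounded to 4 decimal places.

13.8542° N, 112.0417° E

Field O=14, K=10: +14·20° lon, +10·10° lat → SW at lon 100°, lat 10°.
Square 6, 3: +6·2° lon, +3·1° lat → SW at lon 112°, lat 13°.
Subsquare a=0, u=20: +0·0.0833333° lon, +20·0.0416667° lat → SW at lon 112°, lat 13.8333°.
Cell spans 0.0833333° lon × 0.0416667° lat. Centre is SW corner plus half of each.
latitude 13.8542° N, longitude 112.0417° E.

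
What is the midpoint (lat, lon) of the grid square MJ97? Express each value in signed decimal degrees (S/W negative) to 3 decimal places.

Field M=12, J=9: +12·20° lon, +9·10° lat → SW at lon 60°, lat 0°.
Square 9, 7: +9·2° lon, +7·1° lat → SW at lon 78°, lat 7°.
Cell spans 2° lon × 1° lat. Centre is SW corner plus half of each.
latitude 7.500, longitude 79.000.

7.500, 79.000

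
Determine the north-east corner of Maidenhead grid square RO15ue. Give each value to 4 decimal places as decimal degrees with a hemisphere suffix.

55.2083° N, 163.7500° E

Field R=17, O=14: +17·20° lon, +14·10° lat → SW at lon 160°, lat 50°.
Square 1, 5: +1·2° lon, +5·1° lat → SW at lon 162°, lat 55°.
Subsquare u=20, e=4: +20·0.0833333° lon, +4·0.0416667° lat → SW at lon 163.667°, lat 55.1667°.
Cell spans 0.0833333° lon × 0.0416667° lat. NE corner is SW corner plus one full cell.
latitude 55.2083° N, longitude 163.7500° E.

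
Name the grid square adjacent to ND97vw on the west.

Longitude subsquare v = 21; −1 → 20 = u.
The latitude characters are unchanged.

ND97uw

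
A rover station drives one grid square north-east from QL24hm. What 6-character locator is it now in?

QL24in

Longitude subsquare h = 7; +1 → 8 = i.
Latitude subsquare m = 12; +1 → 13 = n.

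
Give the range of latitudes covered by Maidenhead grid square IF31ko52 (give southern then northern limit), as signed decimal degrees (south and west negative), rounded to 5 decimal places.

-38.40833, -38.40417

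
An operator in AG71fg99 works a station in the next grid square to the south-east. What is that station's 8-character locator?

Longitude extended square 9; +1 → 10, wraps to 0, carry into subsquare.
Longitude subsquare f = 5; +1 → 6 = g.
Latitude extended square 9; −1 → 8.

AG71gg08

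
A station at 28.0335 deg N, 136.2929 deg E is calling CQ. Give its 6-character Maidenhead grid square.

PL88da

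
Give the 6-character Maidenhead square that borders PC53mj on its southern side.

PC53mi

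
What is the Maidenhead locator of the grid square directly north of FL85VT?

FL85vu

Latitude subsquare t = 19; +1 → 20 = u.
The longitude characters are unchanged.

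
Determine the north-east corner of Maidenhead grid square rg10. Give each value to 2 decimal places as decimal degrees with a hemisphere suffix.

Field R=17, G=6: +17·20° lon, +6·10° lat → SW at lon 160°, lat -30°.
Square 1, 0: +1·2° lon, +0·1° lat → SW at lon 162°, lat -30°.
Cell spans 2° lon × 1° lat. NE corner is SW corner plus one full cell.
latitude 29.00° S, longitude 164.00° E.

29.00° S, 164.00° E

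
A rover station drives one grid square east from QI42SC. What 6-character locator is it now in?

QI42tc

Longitude subsquare s = 18; +1 → 19 = t.
The latitude characters are unchanged.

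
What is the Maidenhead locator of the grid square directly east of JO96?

Longitude square 9; +1 → 10, wraps to 0, carry into field.
Longitude field J = 9; +1 → 10 = K.
The latitude characters are unchanged.

KO06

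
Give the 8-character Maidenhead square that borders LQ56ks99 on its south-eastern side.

Longitude extended square 9; +1 → 10, wraps to 0, carry into subsquare.
Longitude subsquare k = 10; +1 → 11 = l.
Latitude extended square 9; −1 → 8.

LQ56ls08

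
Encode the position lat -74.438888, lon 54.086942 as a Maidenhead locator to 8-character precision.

LB75bn04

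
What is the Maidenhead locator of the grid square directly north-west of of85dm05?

OF85cm96

Longitude extended square 0; −1 → -1, wraps to 9, carry into subsquare.
Longitude subsquare d = 3; −1 → 2 = c.
Latitude extended square 5; +1 → 6.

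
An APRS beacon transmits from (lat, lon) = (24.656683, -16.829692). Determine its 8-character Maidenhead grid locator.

IL14op07

Offset from 180°W / 90°S: lon 163.17031°, lat 114.65668°.
Field: lon ⌊163.17031/20⌋ = 8 → I; lat ⌊114.65668/10⌋ = 11 → L.
Square: lon ⌊3.17031/2⌋ = 1; lat ⌊4.65668/1⌋ = 4.
Subsquare: lon ⌊1.17031/0.0833333⌋ = 14 → o; lat ⌊0.65668/0.0416667⌋ = 15 → p.
Extended square: lon ⌊0.00364/0.00833333⌋ = 0; lat ⌊0.03168/0.00416667⌋ = 7.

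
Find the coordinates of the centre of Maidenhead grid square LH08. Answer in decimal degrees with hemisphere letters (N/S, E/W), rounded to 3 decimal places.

11.500° S, 41.000° E

Field L=11, H=7: +11·20° lon, +7·10° lat → SW at lon 40°, lat -20°.
Square 0, 8: +0·2° lon, +8·1° lat → SW at lon 40°, lat -12°.
Cell spans 2° lon × 1° lat. Centre is SW corner plus half of each.
latitude 11.500° S, longitude 41.000° E.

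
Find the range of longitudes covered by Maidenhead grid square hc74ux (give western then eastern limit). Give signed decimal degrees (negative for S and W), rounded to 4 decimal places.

Field H=7, C=2: +7·20° lon, +2·10° lat → SW at lon -40°, lat -70°.
Square 7, 4: +7·2° lon, +4·1° lat → SW at lon -26°, lat -66°.
Subsquare u=20, x=23: +20·0.0833333° lon, +23·0.0416667° lat → SW at lon -24.3333°, lat -65.0417°.
Cell spans 0.0833333° lon × 0.0416667° lat.
west -24.3333, east -24.2500.

-24.3333, -24.2500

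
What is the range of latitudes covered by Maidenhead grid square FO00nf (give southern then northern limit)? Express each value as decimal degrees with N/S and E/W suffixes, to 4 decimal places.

50.2083° N, 50.2500° N

Field F=5, O=14: +5·20° lon, +14·10° lat → SW at lon -80°, lat 50°.
Square 0, 0: +0·2° lon, +0·1° lat → SW at lon -80°, lat 50°.
Subsquare n=13, f=5: +13·0.0833333° lon, +5·0.0416667° lat → SW at lon -78.9167°, lat 50.2083°.
Cell spans 0.0833333° lon × 0.0416667° lat.
south 50.2083° N, north 50.2500° N.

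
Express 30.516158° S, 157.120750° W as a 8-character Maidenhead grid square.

BF19kl56

Shift to the Maidenhead origin (180°W, 90°S): lon 22.87925, lat 59.48384.
Field: lon ⌊22.87925/20⌋ = 1 → B; lat ⌊59.48384/10⌋ = 5 → F.
Square: lon ⌊2.87925/2⌋ = 1; lat ⌊9.48384/1⌋ = 9.
Subsquare: lon ⌊0.87925/0.0833333⌋ = 10 → k; lat ⌊0.48384/0.0416667⌋ = 11 → l.
Extended square: lon ⌊0.04592/0.00833333⌋ = 5; lat ⌊0.02551/0.00416667⌋ = 6.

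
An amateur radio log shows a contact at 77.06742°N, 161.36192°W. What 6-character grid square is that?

Shift to the Maidenhead origin (180°W, 90°S): lon 18.6381, lat 167.0674.
Field (20°×10°, letters A–R): 18.6381/20 → 0 → A, 167.0674/10 → 16 → Q; chars AQ.
Square (2°×1°, digits 0–9): 18.6381/2 → 9, 7.0674/1 → 7; chars 97.
Subsquare (5′×2.5′, letters a–x): 0.6381/0.0833333 → 7 → h, 0.0674/0.0416667 → 1 → b; chars hb.

AQ97hb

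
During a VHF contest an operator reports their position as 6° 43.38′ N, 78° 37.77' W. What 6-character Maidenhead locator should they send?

Shift to the Maidenhead origin (180°W, 90°S): lon 101.3705, lat 96.7230.
Field: lon ⌊101.3705/20⌋ = 5 → F; lat ⌊96.7230/10⌋ = 9 → J.
Square: lon ⌊1.3705/2⌋ = 0; lat ⌊6.7230/1⌋ = 6.
Subsquare: lon ⌊1.3705/0.0833333⌋ = 16 → q; lat ⌊0.7230/0.0416667⌋ = 17 → r.

FJ06qr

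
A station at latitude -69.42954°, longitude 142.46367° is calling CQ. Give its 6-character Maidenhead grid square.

Offset from 180°W / 90°S: lon 322.4637°, lat 20.5705°.
Field (20°×10°, letters A–R): 322.4637/20 → 16 → Q, 20.5705/10 → 2 → C; chars QC.
Square (2°×1°, digits 0–9): 2.4637/2 → 1, 0.5705/1 → 0; chars 10.
Subsquare (5′×2.5′, letters a–x): 0.4637/0.0833333 → 5 → f, 0.5705/0.0416667 → 13 → n; chars fn.

QC10fn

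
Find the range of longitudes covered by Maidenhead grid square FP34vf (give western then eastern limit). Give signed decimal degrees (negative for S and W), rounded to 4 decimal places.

Field F=5, P=15: +5·20° lon, +15·10° lat → SW at lon -80°, lat 60°.
Square 3, 4: +3·2° lon, +4·1° lat → SW at lon -74°, lat 64°.
Subsquare v=21, f=5: +21·0.0833333° lon, +5·0.0416667° lat → SW at lon -72.25°, lat 64.2083°.
Cell spans 0.0833333° lon × 0.0416667° lat.
west -72.2500, east -72.1667.

-72.2500, -72.1667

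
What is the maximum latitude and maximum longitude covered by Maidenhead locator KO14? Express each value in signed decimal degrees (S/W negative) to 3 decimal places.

55.000, 24.000

Field K=10, O=14: +10·20° lon, +14·10° lat → SW at lon 20°, lat 50°.
Square 1, 4: +1·2° lon, +4·1° lat → SW at lon 22°, lat 54°.
Cell spans 2° lon × 1° lat. NE corner is SW corner plus one full cell.
latitude 55.000, longitude 24.000.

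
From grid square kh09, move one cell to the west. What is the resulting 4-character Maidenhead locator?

Longitude square 0; −1 → -1, wraps to 9, carry into field.
Longitude field K = 10; −1 → 9 = J.
The latitude characters are unchanged.

JH99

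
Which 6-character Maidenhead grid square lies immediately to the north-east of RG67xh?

RG77ai

Longitude subsquare x = 23; +1 → 24, wraps to 0 = a, carry into square.
Longitude square 6; +1 → 7.
Latitude subsquare h = 7; +1 → 8 = i.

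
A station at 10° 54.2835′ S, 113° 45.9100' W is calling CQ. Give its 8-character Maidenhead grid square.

DH39cc82

Add 180° to longitude and 90° to latitude: 66.23483, 79.09528.
Field: lon ⌊66.23483/20⌋ = 3 → D; lat ⌊79.09528/10⌋ = 7 → H.
Square: lon ⌊6.23483/2⌋ = 3; lat ⌊9.09528/1⌋ = 9.
Subsquare: lon ⌊0.23483/0.0833333⌋ = 2 → c; lat ⌊0.09528/0.0416667⌋ = 2 → c.
Extended square: lon ⌊0.06817/0.00833333⌋ = 8; lat ⌊0.01194/0.00416667⌋ = 2.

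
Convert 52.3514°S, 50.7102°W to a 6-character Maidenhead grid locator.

Shift to the Maidenhead origin (180°W, 90°S): lon 129.2898, lat 37.6486.
Field (20°×10°, letters A–R): lon ⌊129.2898/20⌋ = 6 → G; lat ⌊37.6486/10⌋ = 3 → D.
Square (2°×1°, digits 0–9): lon ⌊9.2898/2⌋ = 4; lat ⌊7.6486/1⌋ = 7.
Subsquare (5′×2.5′, letters a–x): lon ⌊1.2898/0.0833333⌋ = 15 → p; lat ⌊0.6486/0.0416667⌋ = 15 → p.

GD47pp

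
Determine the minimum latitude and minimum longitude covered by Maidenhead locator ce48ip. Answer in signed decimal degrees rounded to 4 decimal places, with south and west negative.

-41.3750, -131.3333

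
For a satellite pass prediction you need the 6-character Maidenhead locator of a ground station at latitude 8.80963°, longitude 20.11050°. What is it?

KJ08bt

Shift to the Maidenhead origin (180°W, 90°S): lon 200.1105, lat 98.8096.
Field: lon ⌊200.1105/20⌋ = 10 → K; lat ⌊98.8096/10⌋ = 9 → J.
Square: lon ⌊0.1105/2⌋ = 0; lat ⌊8.8096/1⌋ = 8.
Subsquare: lon ⌊0.1105/0.0833333⌋ = 1 → b; lat ⌊0.8096/0.0416667⌋ = 19 → t.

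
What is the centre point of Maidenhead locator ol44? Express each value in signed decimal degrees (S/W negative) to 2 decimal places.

24.50, 109.00

Field O=14, L=11: +14·20° lon, +11·10° lat → SW at lon 100°, lat 20°.
Square 4, 4: +4·2° lon, +4·1° lat → SW at lon 108°, lat 24°.
Cell spans 2° lon × 1° lat. Centre is SW corner plus half of each.
latitude 24.50, longitude 109.00.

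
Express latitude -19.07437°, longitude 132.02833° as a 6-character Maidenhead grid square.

PH60aw

Shift to the Maidenhead origin (180°W, 90°S): lon 312.0283, lat 70.9256.
Field: lon ⌊312.0283/20⌋ = 15 → P; lat ⌊70.9256/10⌋ = 7 → H.
Square: lon ⌊12.0283/2⌋ = 6; lat ⌊0.9256/1⌋ = 0.
Subsquare: lon ⌊0.0283/0.0833333⌋ = 0 → a; lat ⌊0.9256/0.0416667⌋ = 22 → w.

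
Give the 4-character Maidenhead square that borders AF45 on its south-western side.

AF34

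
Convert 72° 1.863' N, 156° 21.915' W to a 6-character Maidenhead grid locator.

BQ12ta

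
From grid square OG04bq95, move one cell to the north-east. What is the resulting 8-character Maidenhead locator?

Longitude extended square 9; +1 → 10, wraps to 0, carry into subsquare.
Longitude subsquare b = 1; +1 → 2 = c.
Latitude extended square 5; +1 → 6.

OG04cq06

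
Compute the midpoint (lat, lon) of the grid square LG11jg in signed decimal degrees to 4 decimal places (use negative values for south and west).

-28.7292, 42.7917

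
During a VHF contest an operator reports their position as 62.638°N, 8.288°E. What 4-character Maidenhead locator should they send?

Offset from 180°W / 90°S: lon 188.29°, lat 152.64°.
Field: 188.29/20 → 9 → J, 152.64/10 → 15 → P; chars JP.
Square: 8.29/2 → 4, 2.64/1 → 2; chars 42.

JP42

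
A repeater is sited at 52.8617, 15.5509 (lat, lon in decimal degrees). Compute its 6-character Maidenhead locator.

Add 180° to longitude and 90° to latitude: 195.5509, 142.8617.
Field: 195.5509/20 → 9 → J, 142.8617/10 → 14 → O; chars JO.
Square: 15.5509/2 → 7, 2.8617/1 → 2; chars 72.
Subsquare: 1.5509/0.0833333 → 18 → s, 0.8617/0.0416667 → 20 → u; chars su.

JO72su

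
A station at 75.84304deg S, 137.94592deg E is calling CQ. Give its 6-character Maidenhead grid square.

Shift to the Maidenhead origin (180°W, 90°S): lon 317.9459, lat 14.1570.
Field: 317.9459/20 → 15 → P, 14.1570/10 → 1 → B; chars PB.
Square: 17.9459/2 → 8, 4.1570/1 → 4; chars 84.
Subsquare: 1.9459/0.0833333 → 23 → x, 0.1570/0.0416667 → 3 → d; chars xd.

PB84xd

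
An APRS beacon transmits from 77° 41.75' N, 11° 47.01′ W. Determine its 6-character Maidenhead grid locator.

IQ47cq

Add 180° to longitude and 90° to latitude: 168.2165, 167.6958.
Field: 168.2165/20 → 8 → I, 167.6958/10 → 16 → Q; chars IQ.
Square: 8.2165/2 → 4, 7.6958/1 → 7; chars 47.
Subsquare: 0.2165/0.0833333 → 2 → c, 0.6958/0.0416667 → 16 → q; chars cq.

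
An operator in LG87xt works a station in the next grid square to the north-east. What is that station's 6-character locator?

LG97au

Longitude subsquare x = 23; +1 → 24, wraps to 0 = a, carry into square.
Longitude square 8; +1 → 9.
Latitude subsquare t = 19; +1 → 20 = u.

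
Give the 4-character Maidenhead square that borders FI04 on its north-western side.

EI95

Longitude square 0; −1 → -1, wraps to 9, carry into field.
Longitude field F = 5; −1 → 4 = E.
Latitude square 4; +1 → 5.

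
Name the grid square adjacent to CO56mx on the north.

Latitude subsquare x = 23; +1 → 24, wraps to 0 = a, carry into square.
Latitude square 6; +1 → 7.
The longitude characters are unchanged.

CO57ma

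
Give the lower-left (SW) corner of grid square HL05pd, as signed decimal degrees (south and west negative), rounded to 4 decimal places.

Field H=7, L=11: +7·20° lon, +11·10° lat → SW at lon -40°, lat 20°.
Square 0, 5: +0·2° lon, +5·1° lat → SW at lon -40°, lat 25°.
Subsquare p=15, d=3: +15·0.0833333° lon, +3·0.0416667° lat → SW at lon -38.75°, lat 25.125°.
latitude 25.1250, longitude -38.7500.

25.1250, -38.7500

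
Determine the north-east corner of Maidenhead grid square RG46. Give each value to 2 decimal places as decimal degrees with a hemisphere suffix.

Field R=17, G=6: +17·20° lon, +6·10° lat → SW at lon 160°, lat -30°.
Square 4, 6: +4·2° lon, +6·1° lat → SW at lon 168°, lat -24°.
Cell spans 2° lon × 1° lat. NE corner is SW corner plus one full cell.
latitude 23.00° S, longitude 170.00° E.

23.00° S, 170.00° E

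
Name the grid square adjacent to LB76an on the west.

Longitude subsquare a = 0; −1 → -1, wraps to 23 = x, carry into square.
Longitude square 7; −1 → 6.
The latitude characters are unchanged.

LB66xn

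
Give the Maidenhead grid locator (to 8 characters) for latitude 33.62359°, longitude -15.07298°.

IM23lo19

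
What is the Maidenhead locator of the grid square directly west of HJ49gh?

HJ49fh

Longitude subsquare g = 6; −1 → 5 = f.
The latitude characters are unchanged.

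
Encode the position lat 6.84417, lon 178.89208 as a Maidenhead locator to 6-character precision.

Add 180° to longitude and 90° to latitude: 358.8921, 96.8442.
Field (20°×10°, letters A–R): lon ⌊358.8921/20⌋ = 17 → R; lat ⌊96.8442/10⌋ = 9 → J.
Square (2°×1°, digits 0–9): lon ⌊18.8921/2⌋ = 9; lat ⌊6.8442/1⌋ = 6.
Subsquare (5′×2.5′, letters a–x): lon ⌊0.8921/0.0833333⌋ = 10 → k; lat ⌊0.8442/0.0416667⌋ = 20 → u.

RJ96ku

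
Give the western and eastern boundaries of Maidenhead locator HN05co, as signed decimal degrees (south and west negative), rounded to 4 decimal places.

-39.8333, -39.7500

Field H=7, N=13: +7·20° lon, +13·10° lat → SW at lon -40°, lat 40°.
Square 0, 5: +0·2° lon, +5·1° lat → SW at lon -40°, lat 45°.
Subsquare c=2, o=14: +2·0.0833333° lon, +14·0.0416667° lat → SW at lon -39.8333°, lat 45.5833°.
Cell spans 0.0833333° lon × 0.0416667° lat.
west -39.8333, east -39.7500.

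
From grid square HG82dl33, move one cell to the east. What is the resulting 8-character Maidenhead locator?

Longitude extended square 3; +1 → 4.
The latitude characters are unchanged.

HG82dl43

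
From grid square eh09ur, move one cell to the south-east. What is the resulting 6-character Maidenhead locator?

Longitude subsquare u = 20; +1 → 21 = v.
Latitude subsquare r = 17; −1 → 16 = q.

EH09vq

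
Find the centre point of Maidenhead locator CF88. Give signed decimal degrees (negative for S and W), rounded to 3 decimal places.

Field C=2, F=5: +2·20° lon, +5·10° lat → SW at lon -140°, lat -40°.
Square 8, 8: +8·2° lon, +8·1° lat → SW at lon -124°, lat -32°.
Cell spans 2° lon × 1° lat. Centre is SW corner plus half of each.
latitude -31.500, longitude -123.000.

-31.500, -123.000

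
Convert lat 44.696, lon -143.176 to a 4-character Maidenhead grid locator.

Add 180° to longitude and 90° to latitude: 36.82, 134.70.
Field: lon ⌊36.82/20⌋ = 1 → B; lat ⌊134.70/10⌋ = 13 → N.
Square: lon ⌊16.82/2⌋ = 8; lat ⌊4.70/1⌋ = 4.

BN84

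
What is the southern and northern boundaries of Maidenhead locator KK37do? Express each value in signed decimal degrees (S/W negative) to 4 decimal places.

Field K=10, K=10: +10·20° lon, +10·10° lat → SW at lon 20°, lat 10°.
Square 3, 7: +3·2° lon, +7·1° lat → SW at lon 26°, lat 17°.
Subsquare d=3, o=14: +3·0.0833333° lon, +14·0.0416667° lat → SW at lon 26.25°, lat 17.5833°.
Cell spans 0.0833333° lon × 0.0416667° lat.
south 17.5833, north 17.6250.

17.5833, 17.6250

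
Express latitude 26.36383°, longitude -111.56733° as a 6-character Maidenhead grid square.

DL46fi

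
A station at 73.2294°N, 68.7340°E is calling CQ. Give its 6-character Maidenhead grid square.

Offset from 180°W / 90°S: lon 248.7340°, lat 163.2294°.
Field: 248.7340/20 → 12 → M, 163.2294/10 → 16 → Q; chars MQ.
Square: 8.7340/2 → 4, 3.2294/1 → 3; chars 43.
Subsquare: 0.7340/0.0833333 → 8 → i, 0.2294/0.0416667 → 5 → f; chars if.

MQ43if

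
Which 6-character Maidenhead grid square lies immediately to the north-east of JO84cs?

JO84dt

Longitude subsquare c = 2; +1 → 3 = d.
Latitude subsquare s = 18; +1 → 19 = t.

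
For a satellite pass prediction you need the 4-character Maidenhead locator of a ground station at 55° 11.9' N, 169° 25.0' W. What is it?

Offset from 180°W / 90°S: lon 10.58°, lat 145.20°.
Field: lon ⌊10.58/20⌋ = 0 → A; lat ⌊145.20/10⌋ = 14 → O.
Square: lon ⌊10.58/2⌋ = 5; lat ⌊5.20/1⌋ = 5.

AO55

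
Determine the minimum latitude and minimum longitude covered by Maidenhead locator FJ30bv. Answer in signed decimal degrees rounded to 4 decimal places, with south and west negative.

Field F=5, J=9: +5·20° lon, +9·10° lat → SW at lon -80°, lat 0°.
Square 3, 0: +3·2° lon, +0·1° lat → SW at lon -74°, lat 0°.
Subsquare b=1, v=21: +1·0.0833333° lon, +21·0.0416667° lat → SW at lon -73.9167°, lat 0.875°.
latitude 0.8750, longitude -73.9167.

0.8750, -73.9167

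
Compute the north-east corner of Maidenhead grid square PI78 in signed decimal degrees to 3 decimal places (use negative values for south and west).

-1.000, 136.000

Field P=15, I=8: +15·20° lon, +8·10° lat → SW at lon 120°, lat -10°.
Square 7, 8: +7·2° lon, +8·1° lat → SW at lon 134°, lat -2°.
Cell spans 2° lon × 1° lat. NE corner is SW corner plus one full cell.
latitude -1.000, longitude 136.000.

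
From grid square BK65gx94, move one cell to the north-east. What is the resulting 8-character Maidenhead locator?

Longitude extended square 9; +1 → 10, wraps to 0, carry into subsquare.
Longitude subsquare g = 6; +1 → 7 = h.
Latitude extended square 4; +1 → 5.

BK65hx05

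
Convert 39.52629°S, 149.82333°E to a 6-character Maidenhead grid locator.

Shift to the Maidenhead origin (180°W, 90°S): lon 329.8233, lat 50.4737.
Field: lon ⌊329.8233/20⌋ = 16 → Q; lat ⌊50.4737/10⌋ = 5 → F.
Square: lon ⌊9.8233/2⌋ = 4; lat ⌊0.4737/1⌋ = 0.
Subsquare: lon ⌊1.8233/0.0833333⌋ = 21 → v; lat ⌊0.4737/0.0416667⌋ = 11 → l.

QF40vl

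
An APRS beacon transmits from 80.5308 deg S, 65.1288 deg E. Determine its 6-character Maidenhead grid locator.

MA29nl

Shift to the Maidenhead origin (180°W, 90°S): lon 245.1288, lat 9.4692.
Field (20°×10°, letters A–R): 245.1288/20 → 12 → M, 9.4692/10 → 0 → A; chars MA.
Square (2°×1°, digits 0–9): 5.1288/2 → 2, 9.4692/1 → 9; chars 29.
Subsquare (5′×2.5′, letters a–x): 1.1288/0.0833333 → 13 → n, 0.4692/0.0416667 → 11 → l; chars nl.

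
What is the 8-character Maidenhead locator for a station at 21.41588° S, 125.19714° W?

Offset from 180°W / 90°S: lon 54.80286°, lat 68.58412°.
Field: 54.80286/20 → 2 → C, 68.58412/10 → 6 → G; chars CG.
Square: 14.80286/2 → 7, 8.58412/1 → 8; chars 78.
Subsquare: 0.80286/0.0833333 → 9 → j, 0.58412/0.0416667 → 14 → o; chars jo.
Extended square: 0.05286/0.00833333 → 6, 0.00079/0.00416667 → 0; chars 60.

CG78jo60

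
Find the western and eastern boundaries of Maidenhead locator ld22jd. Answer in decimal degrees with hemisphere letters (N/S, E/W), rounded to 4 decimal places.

44.7500° E, 44.8333° E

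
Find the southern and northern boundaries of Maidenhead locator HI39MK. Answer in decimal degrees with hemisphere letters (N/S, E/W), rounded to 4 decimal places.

Field H=7, I=8: +7·20° lon, +8·10° lat → SW at lon -40°, lat -10°.
Square 3, 9: +3·2° lon, +9·1° lat → SW at lon -34°, lat -1°.
Subsquare m=12, k=10: +12·0.0833333° lon, +10·0.0416667° lat → SW at lon -33°, lat -0.583333°.
Cell spans 0.0833333° lon × 0.0416667° lat.
south 0.5833° S, north 0.5417° S.

0.5833° S, 0.5417° S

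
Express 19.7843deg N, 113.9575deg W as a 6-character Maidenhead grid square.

DK39as

Shift to the Maidenhead origin (180°W, 90°S): lon 66.0425, lat 109.7843.
Field: 66.0425/20 → 3 → D, 109.7843/10 → 10 → K; chars DK.
Square: 6.0425/2 → 3, 9.7843/1 → 9; chars 39.
Subsquare: 0.0425/0.0833333 → 0 → a, 0.7843/0.0416667 → 18 → s; chars as.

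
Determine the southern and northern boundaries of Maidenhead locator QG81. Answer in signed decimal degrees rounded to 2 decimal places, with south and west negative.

Field Q=16, G=6: +16·20° lon, +6·10° lat → SW at lon 140°, lat -30°.
Square 8, 1: +8·2° lon, +1·1° lat → SW at lon 156°, lat -29°.
Cell spans 2° lon × 1° lat.
south -29.00, north -28.00.

-29.00, -28.00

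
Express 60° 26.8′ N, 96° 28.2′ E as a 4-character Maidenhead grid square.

NP80

Offset from 180°W / 90°S: lon 276.47°, lat 150.45°.
Field: 276.47/20 → 13 → N, 150.45/10 → 15 → P; chars NP.
Square: 16.47/2 → 8, 0.45/1 → 0; chars 80.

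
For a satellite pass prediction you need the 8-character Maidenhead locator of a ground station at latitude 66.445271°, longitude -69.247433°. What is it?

FP56jk06

Add 180° to longitude and 90° to latitude: 110.75257, 156.44527.
Field: 110.75257/20 → 5 → F, 156.44527/10 → 15 → P; chars FP.
Square: 10.75257/2 → 5, 6.44527/1 → 6; chars 56.
Subsquare: 0.75257/0.0833333 → 9 → j, 0.44527/0.0416667 → 10 → k; chars jk.
Extended square: 0.00257/0.00833333 → 0, 0.02860/0.00416667 → 6; chars 06.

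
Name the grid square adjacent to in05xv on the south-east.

IN15au

Longitude subsquare x = 23; +1 → 24, wraps to 0 = a, carry into square.
Longitude square 0; +1 → 1.
Latitude subsquare v = 21; −1 → 20 = u.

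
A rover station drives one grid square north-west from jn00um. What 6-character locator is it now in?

JN00tn

Longitude subsquare u = 20; −1 → 19 = t.
Latitude subsquare m = 12; +1 → 13 = n.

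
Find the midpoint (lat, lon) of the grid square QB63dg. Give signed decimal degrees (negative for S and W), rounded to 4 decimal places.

Field Q=16, B=1: +16·20° lon, +1·10° lat → SW at lon 140°, lat -80°.
Square 6, 3: +6·2° lon, +3·1° lat → SW at lon 152°, lat -77°.
Subsquare d=3, g=6: +3·0.0833333° lon, +6·0.0416667° lat → SW at lon 152.25°, lat -76.75°.
Cell spans 0.0833333° lon × 0.0416667° lat. Centre is SW corner plus half of each.
latitude -76.7292, longitude 152.2917.

-76.7292, 152.2917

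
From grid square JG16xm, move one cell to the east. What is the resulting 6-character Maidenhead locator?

JG26am

Longitude subsquare x = 23; +1 → 24, wraps to 0 = a, carry into square.
Longitude square 1; +1 → 2.
The latitude characters are unchanged.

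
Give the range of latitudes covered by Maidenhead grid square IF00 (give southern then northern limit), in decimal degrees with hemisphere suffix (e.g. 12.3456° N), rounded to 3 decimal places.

Field I=8, F=5: +8·20° lon, +5·10° lat → SW at lon -20°, lat -40°.
Square 0, 0: +0·2° lon, +0·1° lat → SW at lon -20°, lat -40°.
Cell spans 2° lon × 1° lat.
south 40.000° S, north 39.000° S.

40.000° S, 39.000° S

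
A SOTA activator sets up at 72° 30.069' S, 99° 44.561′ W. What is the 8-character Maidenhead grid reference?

Shift to the Maidenhead origin (180°W, 90°S): lon 80.25732, lat 17.49885.
Field (20°×10°, letters A–R): lon ⌊80.25732/20⌋ = 4 → E; lat ⌊17.49885/10⌋ = 1 → B.
Square (2°×1°, digits 0–9): lon ⌊0.25732/2⌋ = 0; lat ⌊7.49885/1⌋ = 7.
Subsquare (5′×2.5′, letters a–x): lon ⌊0.25732/0.0833333⌋ = 3 → d; lat ⌊0.49885/0.0416667⌋ = 11 → l.
Extended square (30″×15″, digits 0–9): lon ⌊0.00732/0.00833333⌋ = 0; lat ⌊0.04052/0.00416667⌋ = 9.

EB07dl09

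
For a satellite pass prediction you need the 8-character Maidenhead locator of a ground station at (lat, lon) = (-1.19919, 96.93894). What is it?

NI88lt22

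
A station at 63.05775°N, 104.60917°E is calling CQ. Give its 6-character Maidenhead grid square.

OP23hb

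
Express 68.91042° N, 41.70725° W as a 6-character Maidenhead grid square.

GP98dv

Offset from 180°W / 90°S: lon 138.2928°, lat 158.9104°.
Field (20°×10°, letters A–R): 138.2928/20 → 6 → G, 158.9104/10 → 15 → P; chars GP.
Square (2°×1°, digits 0–9): 18.2928/2 → 9, 8.9104/1 → 8; chars 98.
Subsquare (5′×2.5′, letters a–x): 0.2928/0.0833333 → 3 → d, 0.9104/0.0416667 → 21 → v; chars dv.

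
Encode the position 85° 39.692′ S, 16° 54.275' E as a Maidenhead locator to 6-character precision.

JA84ki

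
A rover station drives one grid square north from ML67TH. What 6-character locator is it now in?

Latitude subsquare h = 7; +1 → 8 = i.
The longitude characters are unchanged.

ML67ti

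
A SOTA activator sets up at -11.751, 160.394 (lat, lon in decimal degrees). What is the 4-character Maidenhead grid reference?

RH08

Offset from 180°W / 90°S: lon 340.39°, lat 78.25°.
Field (20°×10°, letters A–R): 340.39/20 → 17 → R, 78.25/10 → 7 → H; chars RH.
Square (2°×1°, digits 0–9): 0.39/2 → 0, 8.25/1 → 8; chars 08.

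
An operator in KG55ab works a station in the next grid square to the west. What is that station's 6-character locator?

Longitude subsquare a = 0; −1 → -1, wraps to 23 = x, carry into square.
Longitude square 5; −1 → 4.
The latitude characters are unchanged.

KG45xb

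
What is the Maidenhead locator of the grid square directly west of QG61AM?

QG51xm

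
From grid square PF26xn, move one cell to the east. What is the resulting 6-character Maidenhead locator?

PF36an

Longitude subsquare x = 23; +1 → 24, wraps to 0 = a, carry into square.
Longitude square 2; +1 → 3.
The latitude characters are unchanged.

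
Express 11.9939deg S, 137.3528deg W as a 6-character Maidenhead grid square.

CH18ha

Offset from 180°W / 90°S: lon 42.6472°, lat 78.0061°.
Field (20°×10°, letters A–R): lon ⌊42.6472/20⌋ = 2 → C; lat ⌊78.0061/10⌋ = 7 → H.
Square (2°×1°, digits 0–9): lon ⌊2.6472/2⌋ = 1; lat ⌊8.0061/1⌋ = 8.
Subsquare (5′×2.5′, letters a–x): lon ⌊0.6472/0.0833333⌋ = 7 → h; lat ⌊0.0061/0.0416667⌋ = 0 → a.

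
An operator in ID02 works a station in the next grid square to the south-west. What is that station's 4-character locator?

HD91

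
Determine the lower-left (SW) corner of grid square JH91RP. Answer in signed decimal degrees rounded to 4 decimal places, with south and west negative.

-18.3750, 19.4167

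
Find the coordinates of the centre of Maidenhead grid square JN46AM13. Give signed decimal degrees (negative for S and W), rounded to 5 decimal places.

46.51458, 8.01250

Field J=9, N=13: +9·20° lon, +13·10° lat → SW at lon 0°, lat 40°.
Square 4, 6: +4·2° lon, +6·1° lat → SW at lon 8°, lat 46°.
Subsquare a=0, m=12: +0·0.0833333° lon, +12·0.0416667° lat → SW at lon 8°, lat 46.5°.
Extended square 1, 3: +1·0.00833333° lon, +3·0.00416667° lat → SW at lon 8.00833°, lat 46.5125°.
Cell spans 0.00833333° lon × 0.00416667° lat. Centre is SW corner plus half of each.
latitude 46.51458, longitude 8.01250.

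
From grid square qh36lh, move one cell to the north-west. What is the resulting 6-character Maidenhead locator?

Longitude subsquare l = 11; −1 → 10 = k.
Latitude subsquare h = 7; +1 → 8 = i.

QH36ki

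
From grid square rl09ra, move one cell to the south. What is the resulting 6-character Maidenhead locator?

Latitude subsquare a = 0; −1 → -1, wraps to 23 = x, carry into square.
Latitude square 9; −1 → 8.
The longitude characters are unchanged.

RL08rx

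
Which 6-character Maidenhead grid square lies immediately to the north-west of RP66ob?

RP66nc

Longitude subsquare o = 14; −1 → 13 = n.
Latitude subsquare b = 1; +1 → 2 = c.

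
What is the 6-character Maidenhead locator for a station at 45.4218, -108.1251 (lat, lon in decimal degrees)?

DN55wk

Offset from 180°W / 90°S: lon 71.8749°, lat 135.4218°.
Field (20°×10°, letters A–R): lon ⌊71.8749/20⌋ = 3 → D; lat ⌊135.4218/10⌋ = 13 → N.
Square (2°×1°, digits 0–9): lon ⌊11.8749/2⌋ = 5; lat ⌊5.4218/1⌋ = 5.
Subsquare (5′×2.5′, letters a–x): lon ⌊1.8749/0.0833333⌋ = 22 → w; lat ⌊0.4218/0.0416667⌋ = 10 → k.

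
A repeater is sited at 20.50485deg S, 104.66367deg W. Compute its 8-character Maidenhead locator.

Add 180° to longitude and 90° to latitude: 75.33633, 69.49515.
Field (20°×10°, letters A–R): 75.33633/20 → 3 → D, 69.49515/10 → 6 → G; chars DG.
Square (2°×1°, digits 0–9): 15.33633/2 → 7, 9.49515/1 → 9; chars 79.
Subsquare (5′×2.5′, letters a–x): 1.33633/0.0833333 → 16 → q, 0.49515/0.0416667 → 11 → l; chars ql.
Extended square (30″×15″, digits 0–9): 0.00300/0.00833333 → 0, 0.03682/0.00416667 → 8; chars 08.

DG79ql08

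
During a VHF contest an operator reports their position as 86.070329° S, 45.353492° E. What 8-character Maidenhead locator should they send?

LA23qw23

Offset from 180°W / 90°S: lon 225.35349°, lat 3.92967°.
Field: lon ⌊225.35349/20⌋ = 11 → L; lat ⌊3.92967/10⌋ = 0 → A.
Square: lon ⌊5.35349/2⌋ = 2; lat ⌊3.92967/1⌋ = 3.
Subsquare: lon ⌊1.35349/0.0833333⌋ = 16 → q; lat ⌊0.92967/0.0416667⌋ = 22 → w.
Extended square: lon ⌊0.02016/0.00833333⌋ = 2; lat ⌊0.01300/0.00416667⌋ = 3.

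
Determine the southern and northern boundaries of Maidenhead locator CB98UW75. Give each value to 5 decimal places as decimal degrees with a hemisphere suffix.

Field C=2, B=1: +2·20° lon, +1·10° lat → SW at lon -140°, lat -80°.
Square 9, 8: +9·2° lon, +8·1° lat → SW at lon -122°, lat -72°.
Subsquare u=20, w=22: +20·0.0833333° lon, +22·0.0416667° lat → SW at lon -120.333°, lat -71.0833°.
Extended square 7, 5: +7·0.00833333° lon, +5·0.00416667° lat → SW at lon -120.275°, lat -71.0625°.
Cell spans 0.00833333° lon × 0.00416667° lat.
south 71.06250° S, north 71.05833° S.

71.06250° S, 71.05833° S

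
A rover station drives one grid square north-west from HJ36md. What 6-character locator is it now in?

Longitude subsquare m = 12; −1 → 11 = l.
Latitude subsquare d = 3; +1 → 4 = e.

HJ36le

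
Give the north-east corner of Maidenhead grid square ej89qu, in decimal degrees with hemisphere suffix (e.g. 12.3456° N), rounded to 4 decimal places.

9.8750° N, 82.5833° W

Field E=4, J=9: +4·20° lon, +9·10° lat → SW at lon -100°, lat 0°.
Square 8, 9: +8·2° lon, +9·1° lat → SW at lon -84°, lat 9°.
Subsquare q=16, u=20: +16·0.0833333° lon, +20·0.0416667° lat → SW at lon -82.6667°, lat 9.83333°.
Cell spans 0.0833333° lon × 0.0416667° lat. NE corner is SW corner plus one full cell.
latitude 9.8750° N, longitude 82.5833° W.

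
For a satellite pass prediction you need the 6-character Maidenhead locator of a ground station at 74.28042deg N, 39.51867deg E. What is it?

KQ94sg

Add 180° to longitude and 90° to latitude: 219.5187, 164.2804.
Field: 219.5187/20 → 10 → K, 164.2804/10 → 16 → Q; chars KQ.
Square: 19.5187/2 → 9, 4.2804/1 → 4; chars 94.
Subsquare: 1.5187/0.0833333 → 18 → s, 0.2804/0.0416667 → 6 → g; chars sg.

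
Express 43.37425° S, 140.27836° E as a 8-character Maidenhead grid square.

Shift to the Maidenhead origin (180°W, 90°S): lon 320.27836, lat 46.62575.
Field (20°×10°, letters A–R): 320.27836/20 → 16 → Q, 46.62575/10 → 4 → E; chars QE.
Square (2°×1°, digits 0–9): 0.27836/2 → 0, 6.62575/1 → 6; chars 06.
Subsquare (5′×2.5′, letters a–x): 0.27836/0.0833333 → 3 → d, 0.62575/0.0416667 → 15 → p; chars dp.
Extended square (30″×15″, digits 0–9): 0.02836/0.00833333 → 3, 0.00075/0.00416667 → 0; chars 30.

QE06dp30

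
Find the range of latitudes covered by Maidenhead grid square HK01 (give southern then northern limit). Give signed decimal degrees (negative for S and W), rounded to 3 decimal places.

11.000, 12.000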